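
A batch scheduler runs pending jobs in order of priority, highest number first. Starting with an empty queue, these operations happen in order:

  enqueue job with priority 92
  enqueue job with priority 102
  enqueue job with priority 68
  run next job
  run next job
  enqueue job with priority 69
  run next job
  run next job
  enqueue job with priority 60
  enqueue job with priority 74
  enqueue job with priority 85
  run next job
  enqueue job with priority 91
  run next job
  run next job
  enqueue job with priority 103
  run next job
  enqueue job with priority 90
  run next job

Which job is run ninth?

90

insert 92 → {92}
insert 102 → {102, 92}
insert 68 → {102, 92, 68}
run next job → 102; now {92, 68}
run next job → 92; now {68}
insert 69 → {69, 68}
run next job → 69; now {68}
run next job → 68; now {}
insert 60 → {60}
insert 74 → {74, 60}
insert 85 → {85, 74, 60}
run next job → 85; now {74, 60}
insert 91 → {91, 74, 60}
run next job → 91; now {74, 60}
run next job → 74; now {60}
insert 103 → {103, 60}
run next job → 103; now {60}
insert 90 → {90, 60}
run next job → 90; now {60}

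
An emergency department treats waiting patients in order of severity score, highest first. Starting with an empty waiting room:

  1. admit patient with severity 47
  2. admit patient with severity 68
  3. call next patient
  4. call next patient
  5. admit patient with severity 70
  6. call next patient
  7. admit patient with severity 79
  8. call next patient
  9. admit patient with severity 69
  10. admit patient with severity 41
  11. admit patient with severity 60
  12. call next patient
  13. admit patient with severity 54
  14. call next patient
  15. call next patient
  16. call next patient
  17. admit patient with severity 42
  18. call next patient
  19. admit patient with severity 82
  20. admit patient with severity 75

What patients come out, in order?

insert 47 → {47}
insert 68 → {68, 47}
call next patient → 68; now {47}
call next patient → 47; now {}
insert 70 → {70}
call next patient → 70; now {}
insert 79 → {79}
call next patient → 79; now {}
insert 69 → {69}
insert 41 → {69, 41}
insert 60 → {69, 60, 41}
call next patient → 69; now {60, 41}
insert 54 → {60, 54, 41}
call next patient → 60; now {54, 41}
call next patient → 54; now {41}
call next patient → 41; now {}
insert 42 → {42}
call next patient → 42; now {}
insert 82 → {82}
insert 75 → {82, 75}

[68, 47, 70, 79, 69, 60, 54, 41, 42]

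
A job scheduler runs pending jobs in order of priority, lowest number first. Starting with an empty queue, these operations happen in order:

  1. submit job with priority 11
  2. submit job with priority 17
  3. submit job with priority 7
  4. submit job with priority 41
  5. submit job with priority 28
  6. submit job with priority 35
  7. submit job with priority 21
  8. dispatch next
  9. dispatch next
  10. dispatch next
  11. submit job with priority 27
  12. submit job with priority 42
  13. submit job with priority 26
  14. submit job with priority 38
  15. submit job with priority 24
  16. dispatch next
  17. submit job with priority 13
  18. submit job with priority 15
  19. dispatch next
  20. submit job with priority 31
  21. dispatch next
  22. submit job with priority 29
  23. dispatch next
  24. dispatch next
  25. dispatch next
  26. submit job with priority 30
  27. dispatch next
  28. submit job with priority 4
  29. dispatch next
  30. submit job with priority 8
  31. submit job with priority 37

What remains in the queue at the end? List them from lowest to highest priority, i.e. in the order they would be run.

insert 11 → {11}
insert 17 → {11, 17}
insert 7 → {7, 11, 17}
insert 41 → {7, 11, 17, 41}
insert 28 → {7, 11, 17, 28, 41}
insert 35 → {7, 11, 17, 28, 35, 41}
insert 21 → {7, 11, 17, 21, 28, 35, 41}
dispatch next → 7; now {11, 17, 21, 28, 35, 41}
dispatch next → 11; now {17, 21, 28, 35, 41}
dispatch next → 17; now {21, 28, 35, 41}
insert 27 → {21, 27, 28, 35, 41}
insert 42 → {21, 27, 28, 35, 41, 42}
insert 26 → {21, 26, 27, 28, 35, 41, 42}
insert 38 → {21, 26, 27, 28, 35, 38, 41, 42}
insert 24 → {21, 24, 26, 27, 28, 35, 38, 41, 42}
dispatch next → 21; now {24, 26, 27, 28, 35, 38, 41, 42}
insert 13 → {13, 24, 26, 27, 28, 35, 38, 41, 42}
insert 15 → {13, 15, 24, 26, 27, 28, 35, 38, 41, 42}
dispatch next → 13; now {15, 24, 26, 27, 28, 35, 38, 41, 42}
insert 31 → {15, 24, 26, 27, 28, 31, 35, 38, 41, 42}
dispatch next → 15; now {24, 26, 27, 28, 31, 35, 38, 41, 42}
insert 29 → {24, 26, 27, 28, 29, 31, 35, 38, 41, 42}
dispatch next → 24; now {26, 27, 28, 29, 31, 35, 38, 41, 42}
dispatch next → 26; now {27, 28, 29, 31, 35, 38, 41, 42}
dispatch next → 27; now {28, 29, 31, 35, 38, 41, 42}
insert 30 → {28, 29, 30, 31, 35, 38, 41, 42}
dispatch next → 28; now {29, 30, 31, 35, 38, 41, 42}
insert 4 → {4, 29, 30, 31, 35, 38, 41, 42}
dispatch next → 4; now {29, 30, 31, 35, 38, 41, 42}
insert 8 → {8, 29, 30, 31, 35, 38, 41, 42}
insert 37 → {8, 29, 30, 31, 35, 37, 38, 41, 42}

8 → 29 → 30 → 31 → 35 → 37 → 38 → 41 → 42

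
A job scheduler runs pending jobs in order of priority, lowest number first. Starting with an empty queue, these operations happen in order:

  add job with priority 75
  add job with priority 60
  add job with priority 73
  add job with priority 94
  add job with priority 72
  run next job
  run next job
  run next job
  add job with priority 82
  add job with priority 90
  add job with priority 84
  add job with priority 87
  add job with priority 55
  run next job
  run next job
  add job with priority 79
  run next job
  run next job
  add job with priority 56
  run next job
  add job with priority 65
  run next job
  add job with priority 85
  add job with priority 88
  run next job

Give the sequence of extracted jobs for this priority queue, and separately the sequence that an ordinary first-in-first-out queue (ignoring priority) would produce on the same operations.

insert 75 → {75}
insert 60 → {60, 75}
insert 73 → {60, 73, 75}
insert 94 → {60, 73, 75, 94}
insert 72 → {60, 72, 73, 75, 94}
run next job → 60; now {72, 73, 75, 94}
run next job → 72; now {73, 75, 94}
run next job → 73; now {75, 94}
insert 82 → {75, 82, 94}
insert 90 → {75, 82, 90, 94}
insert 84 → {75, 82, 84, 90, 94}
insert 87 → {75, 82, 84, 87, 90, 94}
insert 55 → {55, 75, 82, 84, 87, 90, 94}
run next job → 55; now {75, 82, 84, 87, 90, 94}
run next job → 75; now {82, 84, 87, 90, 94}
insert 79 → {79, 82, 84, 87, 90, 94}
run next job → 79; now {82, 84, 87, 90, 94}
run next job → 82; now {84, 87, 90, 94}
insert 56 → {56, 84, 87, 90, 94}
run next job → 56; now {84, 87, 90, 94}
insert 65 → {65, 84, 87, 90, 94}
run next job → 65; now {84, 87, 90, 94}
insert 85 → {84, 85, 87, 90, 94}
insert 88 → {84, 85, 87, 88, 90, 94}
run next job → 84; now {85, 87, 88, 90, 94}

priority queue: [60, 72, 73, 55, 75, 79, 82, 56, 65, 84]; FIFO queue: [75, 60, 73, 94, 72, 82, 90, 84, 87, 55]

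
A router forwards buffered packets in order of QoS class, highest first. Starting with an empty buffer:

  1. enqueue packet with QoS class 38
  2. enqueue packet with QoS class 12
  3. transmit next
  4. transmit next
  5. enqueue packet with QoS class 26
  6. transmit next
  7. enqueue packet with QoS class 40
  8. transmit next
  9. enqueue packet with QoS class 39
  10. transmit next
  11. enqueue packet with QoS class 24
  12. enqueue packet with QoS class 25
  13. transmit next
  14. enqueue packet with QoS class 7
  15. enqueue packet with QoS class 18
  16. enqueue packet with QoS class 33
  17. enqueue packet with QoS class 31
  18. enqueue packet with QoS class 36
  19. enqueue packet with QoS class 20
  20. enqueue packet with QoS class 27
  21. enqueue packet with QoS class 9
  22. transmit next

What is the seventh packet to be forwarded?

36

insert 38 → {38}
insert 12 → {38, 12}
transmit next → 38; now {12}
transmit next → 12; now {}
insert 26 → {26}
transmit next → 26; now {}
insert 40 → {40}
transmit next → 40; now {}
insert 39 → {39}
transmit next → 39; now {}
insert 24 → {24}
insert 25 → {25, 24}
transmit next → 25; now {24}
insert 7 → {24, 7}
insert 18 → {24, 18, 7}
insert 33 → {33, 24, 18, 7}
insert 31 → {33, 31, 24, 18, 7}
insert 36 → {36, 33, 31, 24, 18, 7}
insert 20 → {36, 33, 31, 24, 20, 18, 7}
insert 27 → {36, 33, 31, 27, 24, 20, 18, 7}
insert 9 → {36, 33, 31, 27, 24, 20, 18, 9, 7}
transmit next → 36; now {33, 31, 27, 24, 20, 18, 9, 7}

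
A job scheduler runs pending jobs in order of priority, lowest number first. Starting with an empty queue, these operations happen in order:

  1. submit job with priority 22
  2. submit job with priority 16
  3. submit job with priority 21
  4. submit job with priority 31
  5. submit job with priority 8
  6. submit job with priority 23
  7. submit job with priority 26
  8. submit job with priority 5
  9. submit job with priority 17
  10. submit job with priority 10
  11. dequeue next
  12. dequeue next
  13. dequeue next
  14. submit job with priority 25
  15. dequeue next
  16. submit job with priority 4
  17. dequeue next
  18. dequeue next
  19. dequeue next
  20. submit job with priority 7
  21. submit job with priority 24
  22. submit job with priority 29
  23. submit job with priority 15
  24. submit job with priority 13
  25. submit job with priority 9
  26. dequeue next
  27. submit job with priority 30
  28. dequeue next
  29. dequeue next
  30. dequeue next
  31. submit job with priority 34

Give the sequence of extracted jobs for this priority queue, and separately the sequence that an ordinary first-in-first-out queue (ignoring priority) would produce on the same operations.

priority queue: 5, 8, 10, 16, 4, 17, 21, 7, 9, 13, 15; FIFO queue: [22, 16, 21, 31, 8, 23, 26, 5, 17, 10, 25]

insert 22 → {22}
insert 16 → {16, 22}
insert 21 → {16, 21, 22}
insert 31 → {16, 21, 22, 31}
insert 8 → {8, 16, 21, 22, 31}
insert 23 → {8, 16, 21, 22, 23, 31}
insert 26 → {8, 16, 21, 22, 23, 26, 31}
insert 5 → {5, 8, 16, 21, 22, 23, 26, 31}
insert 17 → {5, 8, 16, 17, 21, 22, 23, 26, 31}
insert 10 → {5, 8, 10, 16, 17, 21, 22, 23, 26, 31}
dequeue next → 5; now {8, 10, 16, 17, 21, 22, 23, 26, 31}
dequeue next → 8; now {10, 16, 17, 21, 22, 23, 26, 31}
dequeue next → 10; now {16, 17, 21, 22, 23, 26, 31}
insert 25 → {16, 17, 21, 22, 23, 25, 26, 31}
dequeue next → 16; now {17, 21, 22, 23, 25, 26, 31}
insert 4 → {4, 17, 21, 22, 23, 25, 26, 31}
dequeue next → 4; now {17, 21, 22, 23, 25, 26, 31}
dequeue next → 17; now {21, 22, 23, 25, 26, 31}
dequeue next → 21; now {22, 23, 25, 26, 31}
insert 7 → {7, 22, 23, 25, 26, 31}
insert 24 → {7, 22, 23, 24, 25, 26, 31}
insert 29 → {7, 22, 23, 24, 25, 26, 29, 31}
insert 15 → {7, 15, 22, 23, 24, 25, 26, 29, 31}
insert 13 → {7, 13, 15, 22, 23, 24, 25, 26, 29, 31}
insert 9 → {7, 9, 13, 15, 22, 23, 24, 25, 26, 29, 31}
dequeue next → 7; now {9, 13, 15, 22, 23, 24, 25, 26, 29, 31}
insert 30 → {9, 13, 15, 22, 23, 24, 25, 26, 29, 30, 31}
dequeue next → 9; now {13, 15, 22, 23, 24, 25, 26, 29, 30, 31}
dequeue next → 13; now {15, 22, 23, 24, 25, 26, 29, 30, 31}
dequeue next → 15; now {22, 23, 24, 25, 26, 29, 30, 31}
insert 34 → {22, 23, 24, 25, 26, 29, 30, 31, 34}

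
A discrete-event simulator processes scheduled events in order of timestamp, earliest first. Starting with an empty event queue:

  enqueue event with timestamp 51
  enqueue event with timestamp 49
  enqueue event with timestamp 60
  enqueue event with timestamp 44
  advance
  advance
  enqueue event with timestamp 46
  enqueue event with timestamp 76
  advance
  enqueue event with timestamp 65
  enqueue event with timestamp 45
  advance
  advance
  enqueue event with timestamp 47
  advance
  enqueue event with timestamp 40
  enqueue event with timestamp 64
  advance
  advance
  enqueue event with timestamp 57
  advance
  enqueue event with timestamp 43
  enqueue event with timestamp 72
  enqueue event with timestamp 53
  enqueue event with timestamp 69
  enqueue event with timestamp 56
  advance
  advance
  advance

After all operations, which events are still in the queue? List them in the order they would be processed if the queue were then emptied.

[64, 65, 69, 72, 76]

insert 51 → {51}
insert 49 → {49, 51}
insert 60 → {49, 51, 60}
insert 44 → {44, 49, 51, 60}
advance → 44; now {49, 51, 60}
advance → 49; now {51, 60}
insert 46 → {46, 51, 60}
insert 76 → {46, 51, 60, 76}
advance → 46; now {51, 60, 76}
insert 65 → {51, 60, 65, 76}
insert 45 → {45, 51, 60, 65, 76}
advance → 45; now {51, 60, 65, 76}
advance → 51; now {60, 65, 76}
insert 47 → {47, 60, 65, 76}
advance → 47; now {60, 65, 76}
insert 40 → {40, 60, 65, 76}
insert 64 → {40, 60, 64, 65, 76}
advance → 40; now {60, 64, 65, 76}
advance → 60; now {64, 65, 76}
insert 57 → {57, 64, 65, 76}
advance → 57; now {64, 65, 76}
insert 43 → {43, 64, 65, 76}
insert 72 → {43, 64, 65, 72, 76}
insert 53 → {43, 53, 64, 65, 72, 76}
insert 69 → {43, 53, 64, 65, 69, 72, 76}
insert 56 → {43, 53, 56, 64, 65, 69, 72, 76}
advance → 43; now {53, 56, 64, 65, 69, 72, 76}
advance → 53; now {56, 64, 65, 69, 72, 76}
advance → 56; now {64, 65, 69, 72, 76}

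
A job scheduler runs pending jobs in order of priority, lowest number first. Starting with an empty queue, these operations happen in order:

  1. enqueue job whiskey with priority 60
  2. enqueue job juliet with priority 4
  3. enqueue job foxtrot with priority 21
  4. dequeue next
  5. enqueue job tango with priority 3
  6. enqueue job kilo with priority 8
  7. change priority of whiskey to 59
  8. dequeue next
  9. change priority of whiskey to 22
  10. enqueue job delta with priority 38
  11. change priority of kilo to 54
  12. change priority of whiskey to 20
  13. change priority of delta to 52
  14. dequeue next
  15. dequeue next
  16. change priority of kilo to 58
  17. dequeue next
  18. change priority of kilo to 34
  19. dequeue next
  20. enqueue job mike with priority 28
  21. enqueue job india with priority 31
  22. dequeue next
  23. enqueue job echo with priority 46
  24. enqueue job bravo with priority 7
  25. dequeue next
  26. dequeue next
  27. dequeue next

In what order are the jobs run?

add whiskey (priority 60) → {whiskey:60}
add juliet (priority 4) → {juliet:4, whiskey:60}
add foxtrot (priority 21) → {juliet:4, foxtrot:21, whiskey:60}
dequeue next → juliet; now {foxtrot:21, whiskey:60}
add tango (priority 3) → {tango:3, foxtrot:21, whiskey:60}
add kilo (priority 8) → {tango:3, kilo:8, foxtrot:21, whiskey:60}
update whiskey to priority 59 → {tango:3, kilo:8, foxtrot:21, whiskey:59}
dequeue next → tango; now {kilo:8, foxtrot:21, whiskey:59}
update whiskey to priority 22 → {kilo:8, foxtrot:21, whiskey:22}
add delta (priority 38) → {kilo:8, foxtrot:21, whiskey:22, delta:38}
update kilo to priority 54 → {foxtrot:21, whiskey:22, delta:38, kilo:54}
update whiskey to priority 20 → {whiskey:20, foxtrot:21, delta:38, kilo:54}
update delta to priority 52 → {whiskey:20, foxtrot:21, delta:52, kilo:54}
dequeue next → whiskey; now {foxtrot:21, delta:52, kilo:54}
dequeue next → foxtrot; now {delta:52, kilo:54}
update kilo to priority 58 → {delta:52, kilo:58}
dequeue next → delta; now {kilo:58}
update kilo to priority 34 → {kilo:34}
dequeue next → kilo; now {}
add mike (priority 28) → {mike:28}
add india (priority 31) → {mike:28, india:31}
dequeue next → mike; now {india:31}
add echo (priority 46) → {india:31, echo:46}
add bravo (priority 7) → {bravo:7, india:31, echo:46}
dequeue next → bravo; now {india:31, echo:46}
dequeue next → india; now {echo:46}
dequeue next → echo; now {}

juliet, tango, whiskey, foxtrot, delta, kilo, mike, bravo, india, echo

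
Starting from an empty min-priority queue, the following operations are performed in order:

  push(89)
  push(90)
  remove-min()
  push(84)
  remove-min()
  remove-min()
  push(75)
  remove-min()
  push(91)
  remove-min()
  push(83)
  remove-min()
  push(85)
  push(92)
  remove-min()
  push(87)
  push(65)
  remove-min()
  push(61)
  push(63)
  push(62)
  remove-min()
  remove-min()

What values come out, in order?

[89, 84, 90, 75, 91, 83, 85, 65, 61, 62]

insert 89 → {89}
insert 90 → {89, 90}
remove-min → 89; now {90}
insert 84 → {84, 90}
remove-min → 84; now {90}
remove-min → 90; now {}
insert 75 → {75}
remove-min → 75; now {}
insert 91 → {91}
remove-min → 91; now {}
insert 83 → {83}
remove-min → 83; now {}
insert 85 → {85}
insert 92 → {85, 92}
remove-min → 85; now {92}
insert 87 → {87, 92}
insert 65 → {65, 87, 92}
remove-min → 65; now {87, 92}
insert 61 → {61, 87, 92}
insert 63 → {61, 63, 87, 92}
insert 62 → {61, 62, 63, 87, 92}
remove-min → 61; now {62, 63, 87, 92}
remove-min → 62; now {63, 87, 92}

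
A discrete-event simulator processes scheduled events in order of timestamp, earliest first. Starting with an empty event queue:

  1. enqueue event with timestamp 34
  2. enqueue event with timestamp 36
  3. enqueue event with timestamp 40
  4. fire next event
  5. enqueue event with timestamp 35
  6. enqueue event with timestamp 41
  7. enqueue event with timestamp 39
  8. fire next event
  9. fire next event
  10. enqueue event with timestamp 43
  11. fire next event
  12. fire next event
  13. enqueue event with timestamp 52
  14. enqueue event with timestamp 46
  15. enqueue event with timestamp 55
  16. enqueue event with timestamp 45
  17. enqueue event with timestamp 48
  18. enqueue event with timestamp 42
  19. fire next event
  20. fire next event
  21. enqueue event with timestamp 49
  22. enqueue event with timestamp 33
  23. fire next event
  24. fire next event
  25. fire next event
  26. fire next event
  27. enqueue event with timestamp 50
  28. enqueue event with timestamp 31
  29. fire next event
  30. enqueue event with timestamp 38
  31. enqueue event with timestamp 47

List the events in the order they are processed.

[34, 35, 36, 39, 40, 41, 42, 33, 43, 45, 46, 31]

insert 34 → {34}
insert 36 → {34, 36}
insert 40 → {34, 36, 40}
fire next event → 34; now {36, 40}
insert 35 → {35, 36, 40}
insert 41 → {35, 36, 40, 41}
insert 39 → {35, 36, 39, 40, 41}
fire next event → 35; now {36, 39, 40, 41}
fire next event → 36; now {39, 40, 41}
insert 43 → {39, 40, 41, 43}
fire next event → 39; now {40, 41, 43}
fire next event → 40; now {41, 43}
insert 52 → {41, 43, 52}
insert 46 → {41, 43, 46, 52}
insert 55 → {41, 43, 46, 52, 55}
insert 45 → {41, 43, 45, 46, 52, 55}
insert 48 → {41, 43, 45, 46, 48, 52, 55}
insert 42 → {41, 42, 43, 45, 46, 48, 52, 55}
fire next event → 41; now {42, 43, 45, 46, 48, 52, 55}
fire next event → 42; now {43, 45, 46, 48, 52, 55}
insert 49 → {43, 45, 46, 48, 49, 52, 55}
insert 33 → {33, 43, 45, 46, 48, 49, 52, 55}
fire next event → 33; now {43, 45, 46, 48, 49, 52, 55}
fire next event → 43; now {45, 46, 48, 49, 52, 55}
fire next event → 45; now {46, 48, 49, 52, 55}
fire next event → 46; now {48, 49, 52, 55}
insert 50 → {48, 49, 50, 52, 55}
insert 31 → {31, 48, 49, 50, 52, 55}
fire next event → 31; now {48, 49, 50, 52, 55}
insert 38 → {38, 48, 49, 50, 52, 55}
insert 47 → {38, 47, 48, 49, 50, 52, 55}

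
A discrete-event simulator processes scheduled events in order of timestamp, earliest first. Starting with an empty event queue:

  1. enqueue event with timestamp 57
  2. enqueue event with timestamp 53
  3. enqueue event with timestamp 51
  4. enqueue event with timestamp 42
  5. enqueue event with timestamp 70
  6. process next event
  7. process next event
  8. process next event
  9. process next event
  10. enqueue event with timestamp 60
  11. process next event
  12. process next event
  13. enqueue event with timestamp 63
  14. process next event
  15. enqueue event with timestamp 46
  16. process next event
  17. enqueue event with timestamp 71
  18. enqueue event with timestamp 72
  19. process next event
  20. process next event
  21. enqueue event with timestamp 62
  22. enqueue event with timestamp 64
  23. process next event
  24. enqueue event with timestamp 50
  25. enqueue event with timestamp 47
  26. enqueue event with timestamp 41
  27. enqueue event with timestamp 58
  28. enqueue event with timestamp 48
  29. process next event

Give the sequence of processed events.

insert 57 → {57}
insert 53 → {53, 57}
insert 51 → {51, 53, 57}
insert 42 → {42, 51, 53, 57}
insert 70 → {42, 51, 53, 57, 70}
process next event → 42; now {51, 53, 57, 70}
process next event → 51; now {53, 57, 70}
process next event → 53; now {57, 70}
process next event → 57; now {70}
insert 60 → {60, 70}
process next event → 60; now {70}
process next event → 70; now {}
insert 63 → {63}
process next event → 63; now {}
insert 46 → {46}
process next event → 46; now {}
insert 71 → {71}
insert 72 → {71, 72}
process next event → 71; now {72}
process next event → 72; now {}
insert 62 → {62}
insert 64 → {62, 64}
process next event → 62; now {64}
insert 50 → {50, 64}
insert 47 → {47, 50, 64}
insert 41 → {41, 47, 50, 64}
insert 58 → {41, 47, 50, 58, 64}
insert 48 → {41, 47, 48, 50, 58, 64}
process next event → 41; now {47, 48, 50, 58, 64}

[42, 51, 53, 57, 60, 70, 63, 46, 71, 72, 62, 41]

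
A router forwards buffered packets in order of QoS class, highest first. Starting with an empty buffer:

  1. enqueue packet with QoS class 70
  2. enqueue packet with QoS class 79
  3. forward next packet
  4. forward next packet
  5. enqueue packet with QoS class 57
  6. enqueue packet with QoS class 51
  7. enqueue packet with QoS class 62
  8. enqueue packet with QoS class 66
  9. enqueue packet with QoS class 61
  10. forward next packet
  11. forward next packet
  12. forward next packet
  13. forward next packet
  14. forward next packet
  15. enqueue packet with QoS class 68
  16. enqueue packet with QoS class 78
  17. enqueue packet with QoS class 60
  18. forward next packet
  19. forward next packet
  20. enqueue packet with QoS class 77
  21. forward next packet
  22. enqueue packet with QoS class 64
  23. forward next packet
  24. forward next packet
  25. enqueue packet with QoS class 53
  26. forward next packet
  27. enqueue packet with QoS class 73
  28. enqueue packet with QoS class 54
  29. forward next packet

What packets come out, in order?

[79, 70, 66, 62, 61, 57, 51, 78, 68, 77, 64, 60, 53, 73]

insert 70 → {70}
insert 79 → {79, 70}
forward next packet → 79; now {70}
forward next packet → 70; now {}
insert 57 → {57}
insert 51 → {57, 51}
insert 62 → {62, 57, 51}
insert 66 → {66, 62, 57, 51}
insert 61 → {66, 62, 61, 57, 51}
forward next packet → 66; now {62, 61, 57, 51}
forward next packet → 62; now {61, 57, 51}
forward next packet → 61; now {57, 51}
forward next packet → 57; now {51}
forward next packet → 51; now {}
insert 68 → {68}
insert 78 → {78, 68}
insert 60 → {78, 68, 60}
forward next packet → 78; now {68, 60}
forward next packet → 68; now {60}
insert 77 → {77, 60}
forward next packet → 77; now {60}
insert 64 → {64, 60}
forward next packet → 64; now {60}
forward next packet → 60; now {}
insert 53 → {53}
forward next packet → 53; now {}
insert 73 → {73}
insert 54 → {73, 54}
forward next packet → 73; now {54}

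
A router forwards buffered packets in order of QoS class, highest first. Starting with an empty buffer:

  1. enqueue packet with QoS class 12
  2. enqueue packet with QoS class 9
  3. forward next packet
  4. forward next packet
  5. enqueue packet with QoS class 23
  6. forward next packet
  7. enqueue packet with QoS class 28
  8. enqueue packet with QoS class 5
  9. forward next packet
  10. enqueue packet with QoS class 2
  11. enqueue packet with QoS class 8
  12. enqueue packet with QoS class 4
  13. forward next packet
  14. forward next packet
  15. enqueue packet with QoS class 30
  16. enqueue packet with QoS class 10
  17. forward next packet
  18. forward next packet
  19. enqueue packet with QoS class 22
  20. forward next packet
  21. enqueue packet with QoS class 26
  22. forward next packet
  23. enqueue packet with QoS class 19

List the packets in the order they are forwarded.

insert 12 → {12}
insert 9 → {12, 9}
forward next packet → 12; now {9}
forward next packet → 9; now {}
insert 23 → {23}
forward next packet → 23; now {}
insert 28 → {28}
insert 5 → {28, 5}
forward next packet → 28; now {5}
insert 2 → {5, 2}
insert 8 → {8, 5, 2}
insert 4 → {8, 5, 4, 2}
forward next packet → 8; now {5, 4, 2}
forward next packet → 5; now {4, 2}
insert 30 → {30, 4, 2}
insert 10 → {30, 10, 4, 2}
forward next packet → 30; now {10, 4, 2}
forward next packet → 10; now {4, 2}
insert 22 → {22, 4, 2}
forward next packet → 22; now {4, 2}
insert 26 → {26, 4, 2}
forward next packet → 26; now {4, 2}
insert 19 → {19, 4, 2}

12 → 9 → 23 → 28 → 8 → 5 → 30 → 10 → 22 → 26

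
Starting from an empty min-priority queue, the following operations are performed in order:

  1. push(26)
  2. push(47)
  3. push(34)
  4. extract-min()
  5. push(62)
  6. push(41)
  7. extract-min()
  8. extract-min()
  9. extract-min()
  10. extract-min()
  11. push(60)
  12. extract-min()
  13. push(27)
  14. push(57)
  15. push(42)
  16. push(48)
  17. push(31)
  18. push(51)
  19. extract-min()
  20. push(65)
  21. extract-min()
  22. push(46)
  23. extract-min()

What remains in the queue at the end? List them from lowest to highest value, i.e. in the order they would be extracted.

insert 26 → {26}
insert 47 → {26, 47}
insert 34 → {26, 34, 47}
extract-min → 26; now {34, 47}
insert 62 → {34, 47, 62}
insert 41 → {34, 41, 47, 62}
extract-min → 34; now {41, 47, 62}
extract-min → 41; now {47, 62}
extract-min → 47; now {62}
extract-min → 62; now {}
insert 60 → {60}
extract-min → 60; now {}
insert 27 → {27}
insert 57 → {27, 57}
insert 42 → {27, 42, 57}
insert 48 → {27, 42, 48, 57}
insert 31 → {27, 31, 42, 48, 57}
insert 51 → {27, 31, 42, 48, 51, 57}
extract-min → 27; now {31, 42, 48, 51, 57}
insert 65 → {31, 42, 48, 51, 57, 65}
extract-min → 31; now {42, 48, 51, 57, 65}
insert 46 → {42, 46, 48, 51, 57, 65}
extract-min → 42; now {46, 48, 51, 57, 65}

[46, 48, 51, 57, 65]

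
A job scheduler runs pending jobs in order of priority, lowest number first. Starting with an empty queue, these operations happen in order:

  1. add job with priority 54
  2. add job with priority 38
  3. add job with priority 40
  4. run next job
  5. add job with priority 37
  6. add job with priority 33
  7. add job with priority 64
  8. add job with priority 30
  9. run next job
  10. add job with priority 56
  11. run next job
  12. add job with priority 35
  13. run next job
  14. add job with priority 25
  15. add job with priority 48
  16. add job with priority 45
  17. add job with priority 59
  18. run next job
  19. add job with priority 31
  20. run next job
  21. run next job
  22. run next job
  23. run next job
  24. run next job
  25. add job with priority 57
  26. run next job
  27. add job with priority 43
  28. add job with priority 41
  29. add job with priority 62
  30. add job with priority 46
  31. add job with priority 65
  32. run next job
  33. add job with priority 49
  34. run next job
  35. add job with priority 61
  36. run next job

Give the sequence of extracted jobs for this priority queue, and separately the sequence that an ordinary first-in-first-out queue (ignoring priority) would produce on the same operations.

priority queue: [38, 30, 33, 35, 25, 31, 37, 40, 45, 48, 54, 41, 43, 46]; FIFO queue: [54, 38, 40, 37, 33, 64, 30, 56, 35, 25, 48, 45, 59, 31]

insert 54 → {54}
insert 38 → {38, 54}
insert 40 → {38, 40, 54}
run next job → 38; now {40, 54}
insert 37 → {37, 40, 54}
insert 33 → {33, 37, 40, 54}
insert 64 → {33, 37, 40, 54, 64}
insert 30 → {30, 33, 37, 40, 54, 64}
run next job → 30; now {33, 37, 40, 54, 64}
insert 56 → {33, 37, 40, 54, 56, 64}
run next job → 33; now {37, 40, 54, 56, 64}
insert 35 → {35, 37, 40, 54, 56, 64}
run next job → 35; now {37, 40, 54, 56, 64}
insert 25 → {25, 37, 40, 54, 56, 64}
insert 48 → {25, 37, 40, 48, 54, 56, 64}
insert 45 → {25, 37, 40, 45, 48, 54, 56, 64}
insert 59 → {25, 37, 40, 45, 48, 54, 56, 59, 64}
run next job → 25; now {37, 40, 45, 48, 54, 56, 59, 64}
insert 31 → {31, 37, 40, 45, 48, 54, 56, 59, 64}
run next job → 31; now {37, 40, 45, 48, 54, 56, 59, 64}
run next job → 37; now {40, 45, 48, 54, 56, 59, 64}
run next job → 40; now {45, 48, 54, 56, 59, 64}
run next job → 45; now {48, 54, 56, 59, 64}
run next job → 48; now {54, 56, 59, 64}
insert 57 → {54, 56, 57, 59, 64}
run next job → 54; now {56, 57, 59, 64}
insert 43 → {43, 56, 57, 59, 64}
insert 41 → {41, 43, 56, 57, 59, 64}
insert 62 → {41, 43, 56, 57, 59, 62, 64}
insert 46 → {41, 43, 46, 56, 57, 59, 62, 64}
insert 65 → {41, 43, 46, 56, 57, 59, 62, 64, 65}
run next job → 41; now {43, 46, 56, 57, 59, 62, 64, 65}
insert 49 → {43, 46, 49, 56, 57, 59, 62, 64, 65}
run next job → 43; now {46, 49, 56, 57, 59, 62, 64, 65}
insert 61 → {46, 49, 56, 57, 59, 61, 62, 64, 65}
run next job → 46; now {49, 56, 57, 59, 61, 62, 64, 65}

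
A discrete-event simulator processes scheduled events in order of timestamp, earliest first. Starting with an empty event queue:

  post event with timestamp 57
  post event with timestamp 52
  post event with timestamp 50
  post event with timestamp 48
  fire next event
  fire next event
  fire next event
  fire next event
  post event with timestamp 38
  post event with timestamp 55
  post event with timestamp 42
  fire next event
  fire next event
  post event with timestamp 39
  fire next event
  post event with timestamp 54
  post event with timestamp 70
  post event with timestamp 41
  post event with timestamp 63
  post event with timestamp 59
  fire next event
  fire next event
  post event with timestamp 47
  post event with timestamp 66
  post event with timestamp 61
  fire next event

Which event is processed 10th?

insert 57 → {57}
insert 52 → {52, 57}
insert 50 → {50, 52, 57}
insert 48 → {48, 50, 52, 57}
fire next event → 48; now {50, 52, 57}
fire next event → 50; now {52, 57}
fire next event → 52; now {57}
fire next event → 57; now {}
insert 38 → {38}
insert 55 → {38, 55}
insert 42 → {38, 42, 55}
fire next event → 38; now {42, 55}
fire next event → 42; now {55}
insert 39 → {39, 55}
fire next event → 39; now {55}
insert 54 → {54, 55}
insert 70 → {54, 55, 70}
insert 41 → {41, 54, 55, 70}
insert 63 → {41, 54, 55, 63, 70}
insert 59 → {41, 54, 55, 59, 63, 70}
fire next event → 41; now {54, 55, 59, 63, 70}
fire next event → 54; now {55, 59, 63, 70}
insert 47 → {47, 55, 59, 63, 70}
insert 66 → {47, 55, 59, 63, 66, 70}
insert 61 → {47, 55, 59, 61, 63, 66, 70}
fire next event → 47; now {55, 59, 61, 63, 66, 70}

47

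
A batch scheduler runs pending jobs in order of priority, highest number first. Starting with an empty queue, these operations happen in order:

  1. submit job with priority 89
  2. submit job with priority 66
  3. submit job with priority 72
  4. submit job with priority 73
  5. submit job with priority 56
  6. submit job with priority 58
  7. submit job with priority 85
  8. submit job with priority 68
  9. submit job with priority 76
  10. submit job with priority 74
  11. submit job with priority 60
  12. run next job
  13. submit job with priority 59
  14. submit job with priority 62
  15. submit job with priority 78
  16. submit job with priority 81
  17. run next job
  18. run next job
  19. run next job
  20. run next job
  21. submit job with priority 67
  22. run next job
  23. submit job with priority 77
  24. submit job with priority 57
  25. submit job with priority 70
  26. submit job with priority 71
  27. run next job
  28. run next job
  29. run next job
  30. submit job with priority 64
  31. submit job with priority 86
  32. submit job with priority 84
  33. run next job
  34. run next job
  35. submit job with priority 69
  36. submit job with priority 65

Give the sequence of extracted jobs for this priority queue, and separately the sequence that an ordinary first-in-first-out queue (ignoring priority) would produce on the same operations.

insert 89 → {89}
insert 66 → {89, 66}
insert 72 → {89, 72, 66}
insert 73 → {89, 73, 72, 66}
insert 56 → {89, 73, 72, 66, 56}
insert 58 → {89, 73, 72, 66, 58, 56}
insert 85 → {89, 85, 73, 72, 66, 58, 56}
insert 68 → {89, 85, 73, 72, 68, 66, 58, 56}
insert 76 → {89, 85, 76, 73, 72, 68, 66, 58, 56}
insert 74 → {89, 85, 76, 74, 73, 72, 68, 66, 58, 56}
insert 60 → {89, 85, 76, 74, 73, 72, 68, 66, 60, 58, 56}
run next job → 89; now {85, 76, 74, 73, 72, 68, 66, 60, 58, 56}
insert 59 → {85, 76, 74, 73, 72, 68, 66, 60, 59, 58, 56}
insert 62 → {85, 76, 74, 73, 72, 68, 66, 62, 60, 59, 58, 56}
insert 78 → {85, 78, 76, 74, 73, 72, 68, 66, 62, 60, 59, 58, 56}
insert 81 → {85, 81, 78, 76, 74, 73, 72, 68, 66, 62, 60, 59, 58, 56}
run next job → 85; now {81, 78, 76, 74, 73, 72, 68, 66, 62, 60, 59, 58, 56}
run next job → 81; now {78, 76, 74, 73, 72, 68, 66, 62, 60, 59, 58, 56}
run next job → 78; now {76, 74, 73, 72, 68, 66, 62, 60, 59, 58, 56}
run next job → 76; now {74, 73, 72, 68, 66, 62, 60, 59, 58, 56}
insert 67 → {74, 73, 72, 68, 67, 66, 62, 60, 59, 58, 56}
run next job → 74; now {73, 72, 68, 67, 66, 62, 60, 59, 58, 56}
insert 77 → {77, 73, 72, 68, 67, 66, 62, 60, 59, 58, 56}
insert 57 → {77, 73, 72, 68, 67, 66, 62, 60, 59, 58, 57, 56}
insert 70 → {77, 73, 72, 70, 68, 67, 66, 62, 60, 59, 58, 57, 56}
insert 71 → {77, 73, 72, 71, 70, 68, 67, 66, 62, 60, 59, 58, 57, 56}
run next job → 77; now {73, 72, 71, 70, 68, 67, 66, 62, 60, 59, 58, 57, 56}
run next job → 73; now {72, 71, 70, 68, 67, 66, 62, 60, 59, 58, 57, 56}
run next job → 72; now {71, 70, 68, 67, 66, 62, 60, 59, 58, 57, 56}
insert 64 → {71, 70, 68, 67, 66, 64, 62, 60, 59, 58, 57, 56}
insert 86 → {86, 71, 70, 68, 67, 66, 64, 62, 60, 59, 58, 57, 56}
insert 84 → {86, 84, 71, 70, 68, 67, 66, 64, 62, 60, 59, 58, 57, 56}
run next job → 86; now {84, 71, 70, 68, 67, 66, 64, 62, 60, 59, 58, 57, 56}
run next job → 84; now {71, 70, 68, 67, 66, 64, 62, 60, 59, 58, 57, 56}
insert 69 → {71, 70, 69, 68, 67, 66, 64, 62, 60, 59, 58, 57, 56}
insert 65 → {71, 70, 69, 68, 67, 66, 65, 64, 62, 60, 59, 58, 57, 56}

priority queue: 89 → 85 → 81 → 78 → 76 → 74 → 77 → 73 → 72 → 86 → 84; FIFO queue: [89, 66, 72, 73, 56, 58, 85, 68, 76, 74, 60]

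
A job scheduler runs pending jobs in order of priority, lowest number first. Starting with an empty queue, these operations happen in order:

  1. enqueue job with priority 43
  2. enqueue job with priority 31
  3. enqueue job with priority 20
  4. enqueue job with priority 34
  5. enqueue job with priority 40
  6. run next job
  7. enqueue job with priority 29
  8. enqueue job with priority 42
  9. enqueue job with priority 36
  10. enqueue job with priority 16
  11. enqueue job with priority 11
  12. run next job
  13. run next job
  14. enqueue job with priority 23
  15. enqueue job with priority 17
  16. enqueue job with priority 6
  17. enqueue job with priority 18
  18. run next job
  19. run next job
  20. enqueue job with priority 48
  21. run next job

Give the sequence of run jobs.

20, 11, 16, 6, 17, 18

insert 43 → {43}
insert 31 → {31, 43}
insert 20 → {20, 31, 43}
insert 34 → {20, 31, 34, 43}
insert 40 → {20, 31, 34, 40, 43}
run next job → 20; now {31, 34, 40, 43}
insert 29 → {29, 31, 34, 40, 43}
insert 42 → {29, 31, 34, 40, 42, 43}
insert 36 → {29, 31, 34, 36, 40, 42, 43}
insert 16 → {16, 29, 31, 34, 36, 40, 42, 43}
insert 11 → {11, 16, 29, 31, 34, 36, 40, 42, 43}
run next job → 11; now {16, 29, 31, 34, 36, 40, 42, 43}
run next job → 16; now {29, 31, 34, 36, 40, 42, 43}
insert 23 → {23, 29, 31, 34, 36, 40, 42, 43}
insert 17 → {17, 23, 29, 31, 34, 36, 40, 42, 43}
insert 6 → {6, 17, 23, 29, 31, 34, 36, 40, 42, 43}
insert 18 → {6, 17, 18, 23, 29, 31, 34, 36, 40, 42, 43}
run next job → 6; now {17, 18, 23, 29, 31, 34, 36, 40, 42, 43}
run next job → 17; now {18, 23, 29, 31, 34, 36, 40, 42, 43}
insert 48 → {18, 23, 29, 31, 34, 36, 40, 42, 43, 48}
run next job → 18; now {23, 29, 31, 34, 36, 40, 42, 43, 48}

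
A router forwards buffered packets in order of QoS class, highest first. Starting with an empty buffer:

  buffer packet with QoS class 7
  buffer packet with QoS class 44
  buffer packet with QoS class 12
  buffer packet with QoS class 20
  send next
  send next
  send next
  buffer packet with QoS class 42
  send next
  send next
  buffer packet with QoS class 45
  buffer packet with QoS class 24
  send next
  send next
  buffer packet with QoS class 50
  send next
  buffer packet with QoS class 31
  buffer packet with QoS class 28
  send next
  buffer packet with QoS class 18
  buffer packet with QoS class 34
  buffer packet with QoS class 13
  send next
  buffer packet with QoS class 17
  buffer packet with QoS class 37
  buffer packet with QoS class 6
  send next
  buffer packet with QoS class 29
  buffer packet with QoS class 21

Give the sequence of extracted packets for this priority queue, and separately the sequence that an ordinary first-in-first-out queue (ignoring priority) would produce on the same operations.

insert 7 → {7}
insert 44 → {44, 7}
insert 12 → {44, 12, 7}
insert 20 → {44, 20, 12, 7}
send next → 44; now {20, 12, 7}
send next → 20; now {12, 7}
send next → 12; now {7}
insert 42 → {42, 7}
send next → 42; now {7}
send next → 7; now {}
insert 45 → {45}
insert 24 → {45, 24}
send next → 45; now {24}
send next → 24; now {}
insert 50 → {50}
send next → 50; now {}
insert 31 → {31}
insert 28 → {31, 28}
send next → 31; now {28}
insert 18 → {28, 18}
insert 34 → {34, 28, 18}
insert 13 → {34, 28, 18, 13}
send next → 34; now {28, 18, 13}
insert 17 → {28, 18, 17, 13}
insert 37 → {37, 28, 18, 17, 13}
insert 6 → {37, 28, 18, 17, 13, 6}
send next → 37; now {28, 18, 17, 13, 6}
insert 29 → {29, 28, 18, 17, 13, 6}
insert 21 → {29, 28, 21, 18, 17, 13, 6}

priority queue: [44, 20, 12, 42, 7, 45, 24, 50, 31, 34, 37]; FIFO queue: [7, 44, 12, 20, 42, 45, 24, 50, 31, 28, 18]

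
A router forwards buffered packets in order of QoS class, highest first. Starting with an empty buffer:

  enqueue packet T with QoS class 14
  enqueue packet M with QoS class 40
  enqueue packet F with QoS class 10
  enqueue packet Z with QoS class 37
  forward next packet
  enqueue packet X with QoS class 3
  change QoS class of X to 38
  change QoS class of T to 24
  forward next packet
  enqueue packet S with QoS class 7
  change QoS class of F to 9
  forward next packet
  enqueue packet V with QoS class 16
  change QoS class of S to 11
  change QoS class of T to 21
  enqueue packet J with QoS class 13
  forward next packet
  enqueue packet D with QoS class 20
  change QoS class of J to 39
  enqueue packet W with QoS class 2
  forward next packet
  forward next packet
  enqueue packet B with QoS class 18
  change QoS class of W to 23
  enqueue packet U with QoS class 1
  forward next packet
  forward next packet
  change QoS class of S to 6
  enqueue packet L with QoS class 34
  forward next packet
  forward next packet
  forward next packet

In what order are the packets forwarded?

add T (QoS class 14) → {T:14}
add M (QoS class 40) → {M:40, T:14}
add F (QoS class 10) → {M:40, T:14, F:10}
add Z (QoS class 37) → {M:40, Z:37, T:14, F:10}
forward next packet → M; now {Z:37, T:14, F:10}
add X (QoS class 3) → {Z:37, T:14, F:10, X:3}
update X to QoS class 38 → {X:38, Z:37, T:14, F:10}
update T to QoS class 24 → {X:38, Z:37, T:24, F:10}
forward next packet → X; now {Z:37, T:24, F:10}
add S (QoS class 7) → {Z:37, T:24, F:10, S:7}
update F to QoS class 9 → {Z:37, T:24, F:9, S:7}
forward next packet → Z; now {T:24, F:9, S:7}
add V (QoS class 16) → {T:24, V:16, F:9, S:7}
update S to QoS class 11 → {T:24, V:16, S:11, F:9}
update T to QoS class 21 → {T:21, V:16, S:11, F:9}
add J (QoS class 13) → {T:21, V:16, J:13, S:11, F:9}
forward next packet → T; now {V:16, J:13, S:11, F:9}
add D (QoS class 20) → {D:20, V:16, J:13, S:11, F:9}
update J to QoS class 39 → {J:39, D:20, V:16, S:11, F:9}
add W (QoS class 2) → {J:39, D:20, V:16, S:11, F:9, W:2}
forward next packet → J; now {D:20, V:16, S:11, F:9, W:2}
forward next packet → D; now {V:16, S:11, F:9, W:2}
add B (QoS class 18) → {B:18, V:16, S:11, F:9, W:2}
update W to QoS class 23 → {W:23, B:18, V:16, S:11, F:9}
add U (QoS class 1) → {W:23, B:18, V:16, S:11, F:9, U:1}
forward next packet → W; now {B:18, V:16, S:11, F:9, U:1}
forward next packet → B; now {V:16, S:11, F:9, U:1}
update S to QoS class 6 → {V:16, F:9, S:6, U:1}
add L (QoS class 34) → {L:34, V:16, F:9, S:6, U:1}
forward next packet → L; now {V:16, F:9, S:6, U:1}
forward next packet → V; now {F:9, S:6, U:1}
forward next packet → F; now {S:6, U:1}

M, X, Z, T, J, D, W, B, L, V, F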